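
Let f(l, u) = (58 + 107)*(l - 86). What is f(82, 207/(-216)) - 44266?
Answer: -44926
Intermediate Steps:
f(l, u) = -14190 + 165*l (f(l, u) = 165*(-86 + l) = -14190 + 165*l)
f(82, 207/(-216)) - 44266 = (-14190 + 165*82) - 44266 = (-14190 + 13530) - 44266 = -660 - 44266 = -44926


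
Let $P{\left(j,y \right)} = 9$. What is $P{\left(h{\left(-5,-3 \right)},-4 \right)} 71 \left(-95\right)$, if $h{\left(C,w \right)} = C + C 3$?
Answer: $-60705$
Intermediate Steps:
$h{\left(C,w \right)} = 4 C$ ($h{\left(C,w \right)} = C + 3 C = 4 C$)
$P{\left(h{\left(-5,-3 \right)},-4 \right)} 71 \left(-95\right) = 9 \cdot 71 \left(-95\right) = 639 \left(-95\right) = -60705$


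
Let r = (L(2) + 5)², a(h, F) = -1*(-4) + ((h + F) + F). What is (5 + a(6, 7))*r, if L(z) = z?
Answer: 1421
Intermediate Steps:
a(h, F) = 4 + h + 2*F (a(h, F) = 4 + ((F + h) + F) = 4 + (h + 2*F) = 4 + h + 2*F)
r = 49 (r = (2 + 5)² = 7² = 49)
(5 + a(6, 7))*r = (5 + (4 + 6 + 2*7))*49 = (5 + (4 + 6 + 14))*49 = (5 + 24)*49 = 29*49 = 1421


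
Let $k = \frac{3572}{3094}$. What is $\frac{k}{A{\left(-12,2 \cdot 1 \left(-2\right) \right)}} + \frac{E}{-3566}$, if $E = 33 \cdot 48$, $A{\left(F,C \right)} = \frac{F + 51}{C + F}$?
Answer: $- \frac{98734744}{107573739} \approx -0.91783$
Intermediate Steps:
$A{\left(F,C \right)} = \frac{51 + F}{C + F}$
$k = \frac{1786}{1547}$ ($k = 3572 \cdot \frac{1}{3094} = \frac{1786}{1547} \approx 1.1545$)
$E = 1584$
$\frac{k}{A{\left(-12,2 \cdot 1 \left(-2\right) \right)}} + \frac{E}{-3566} = \frac{1786}{1547 \frac{51 - 12}{2 \cdot 1 \left(-2\right) - 12}} + \frac{1584}{-3566} = \frac{1786}{1547 \frac{1}{2 \left(-2\right) - 12} \cdot 39} + 1584 \left(- \frac{1}{3566}\right) = \frac{1786}{1547 \frac{1}{-4 - 12} \cdot 39} - \frac{792}{1783} = \frac{1786}{1547 \frac{1}{-16} \cdot 39} - \frac{792}{1783} = \frac{1786}{1547 \left(\left(- \frac{1}{16}\right) 39\right)} - \frac{792}{1783} = \frac{1786}{1547 \left(- \frac{39}{16}\right)} - \frac{792}{1783} = \frac{1786}{1547} \left(- \frac{16}{39}\right) - \frac{792}{1783} = - \frac{28576}{60333} - \frac{792}{1783} = - \frac{98734744}{107573739}$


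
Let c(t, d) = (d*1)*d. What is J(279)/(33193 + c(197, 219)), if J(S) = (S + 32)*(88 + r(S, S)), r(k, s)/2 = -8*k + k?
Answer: -593699/40577 ≈ -14.631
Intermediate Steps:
r(k, s) = -14*k (r(k, s) = 2*(-8*k + k) = 2*(-7*k) = -14*k)
J(S) = (32 + S)*(88 - 14*S) (J(S) = (S + 32)*(88 - 14*S) = (32 + S)*(88 - 14*S))
c(t, d) = d² (c(t, d) = d*d = d²)
J(279)/(33193 + c(197, 219)) = (2816 - 360*279 - 14*279²)/(33193 + 219²) = (2816 - 100440 - 14*77841)/(33193 + 47961) = (2816 - 100440 - 1089774)/81154 = -1187398*1/81154 = -593699/40577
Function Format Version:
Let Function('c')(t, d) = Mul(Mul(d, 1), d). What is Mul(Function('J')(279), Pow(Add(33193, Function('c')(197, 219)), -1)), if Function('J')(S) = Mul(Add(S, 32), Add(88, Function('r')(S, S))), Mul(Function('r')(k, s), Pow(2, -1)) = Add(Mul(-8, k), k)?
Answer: Rational(-593699, 40577) ≈ -14.631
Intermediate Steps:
Function('r')(k, s) = Mul(-14, k) (Function('r')(k, s) = Mul(2, Add(Mul(-8, k), k)) = Mul(2, Mul(-7, k)) = Mul(-14, k))
Function('J')(S) = Mul(Add(32, S), Add(88, Mul(-14, S))) (Function('J')(S) = Mul(Add(S, 32), Add(88, Mul(-14, S))) = Mul(Add(32, S), Add(88, Mul(-14, S))))
Function('c')(t, d) = Pow(d, 2) (Function('c')(t, d) = Mul(d, d) = Pow(d, 2))
Mul(Function('J')(279), Pow(Add(33193, Function('c')(197, 219)), -1)) = Mul(Add(2816, Mul(-360, 279), Mul(-14, Pow(279, 2))), Pow(Add(33193, Pow(219, 2)), -1)) = Mul(Add(2816, -100440, Mul(-14, 77841)), Pow(Add(33193, 47961), -1)) = Mul(Add(2816, -100440, -1089774), Pow(81154, -1)) = Mul(-1187398, Rational(1, 81154)) = Rational(-593699, 40577)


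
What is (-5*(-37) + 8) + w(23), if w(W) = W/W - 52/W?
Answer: 4410/23 ≈ 191.74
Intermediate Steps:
w(W) = 1 - 52/W
(-5*(-37) + 8) + w(23) = (-5*(-37) + 8) + (-52 + 23)/23 = (185 + 8) + (1/23)*(-29) = 193 - 29/23 = 4410/23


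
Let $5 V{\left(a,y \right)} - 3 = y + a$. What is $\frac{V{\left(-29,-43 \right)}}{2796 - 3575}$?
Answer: $\frac{69}{3895} \approx 0.017715$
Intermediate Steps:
$V{\left(a,y \right)} = \frac{3}{5} + \frac{a}{5} + \frac{y}{5}$ ($V{\left(a,y \right)} = \frac{3}{5} + \frac{y + a}{5} = \frac{3}{5} + \frac{a + y}{5} = \frac{3}{5} + \left(\frac{a}{5} + \frac{y}{5}\right) = \frac{3}{5} + \frac{a}{5} + \frac{y}{5}$)
$\frac{V{\left(-29,-43 \right)}}{2796 - 3575} = \frac{\frac{3}{5} + \frac{1}{5} \left(-29\right) + \frac{1}{5} \left(-43\right)}{2796 - 3575} = \frac{\frac{3}{5} - \frac{29}{5} - \frac{43}{5}}{2796 - 3575} = - \frac{69}{5 \left(-779\right)} = \left(- \frac{69}{5}\right) \left(- \frac{1}{779}\right) = \frac{69}{3895}$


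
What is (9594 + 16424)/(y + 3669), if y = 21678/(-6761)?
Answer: 175907698/24784431 ≈ 7.0975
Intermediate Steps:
y = -21678/6761 (y = 21678*(-1/6761) = -21678/6761 ≈ -3.2063)
(9594 + 16424)/(y + 3669) = (9594 + 16424)/(-21678/6761 + 3669) = 26018/(24784431/6761) = 26018*(6761/24784431) = 175907698/24784431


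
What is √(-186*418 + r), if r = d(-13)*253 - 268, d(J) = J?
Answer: I*√81305 ≈ 285.14*I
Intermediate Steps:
r = -3557 (r = -13*253 - 268 = -3289 - 268 = -3557)
√(-186*418 + r) = √(-186*418 - 3557) = √(-77748 - 3557) = √(-81305) = I*√81305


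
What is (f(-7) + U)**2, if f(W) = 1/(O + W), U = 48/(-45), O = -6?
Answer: 49729/38025 ≈ 1.3078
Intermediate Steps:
U = -16/15 (U = 48*(-1/45) = -16/15 ≈ -1.0667)
f(W) = 1/(-6 + W)
(f(-7) + U)**2 = (1/(-6 - 7) - 16/15)**2 = (1/(-13) - 16/15)**2 = (-1/13 - 16/15)**2 = (-223/195)**2 = 49729/38025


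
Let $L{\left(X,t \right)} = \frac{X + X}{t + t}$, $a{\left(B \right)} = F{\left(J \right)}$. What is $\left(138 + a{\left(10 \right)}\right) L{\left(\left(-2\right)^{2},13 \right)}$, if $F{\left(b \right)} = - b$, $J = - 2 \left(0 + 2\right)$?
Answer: $\frac{568}{13} \approx 43.692$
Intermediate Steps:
$J = -4$ ($J = \left(-2\right) 2 = -4$)
$a{\left(B \right)} = 4$ ($a{\left(B \right)} = \left(-1\right) \left(-4\right) = 4$)
$L{\left(X,t \right)} = \frac{X}{t}$ ($L{\left(X,t \right)} = \frac{2 X}{2 t} = 2 X \frac{1}{2 t} = \frac{X}{t}$)
$\left(138 + a{\left(10 \right)}\right) L{\left(\left(-2\right)^{2},13 \right)} = \left(138 + 4\right) \frac{\left(-2\right)^{2}}{13} = 142 \cdot 4 \cdot \frac{1}{13} = 142 \cdot \frac{4}{13} = \frac{568}{13}$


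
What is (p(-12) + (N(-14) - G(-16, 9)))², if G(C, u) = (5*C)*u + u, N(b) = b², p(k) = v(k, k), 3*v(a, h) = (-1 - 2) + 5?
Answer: 7414729/9 ≈ 8.2386e+5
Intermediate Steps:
v(a, h) = ⅔ (v(a, h) = ((-1 - 2) + 5)/3 = (-3 + 5)/3 = (⅓)*2 = ⅔)
p(k) = ⅔
G(C, u) = u + 5*C*u (G(C, u) = 5*C*u + u = u + 5*C*u)
(p(-12) + (N(-14) - G(-16, 9)))² = (⅔ + ((-14)² - 9*(1 + 5*(-16))))² = (⅔ + (196 - 9*(1 - 80)))² = (⅔ + (196 - 9*(-79)))² = (⅔ + (196 - 1*(-711)))² = (⅔ + (196 + 711))² = (⅔ + 907)² = (2723/3)² = 7414729/9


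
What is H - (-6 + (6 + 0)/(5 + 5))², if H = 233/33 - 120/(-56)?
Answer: -115249/5775 ≈ -19.957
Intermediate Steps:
H = 2126/231 (H = 233*(1/33) - 120*(-1/56) = 233/33 + 15/7 = 2126/231 ≈ 9.2035)
H - (-6 + (6 + 0)/(5 + 5))² = 2126/231 - (-6 + (6 + 0)/(5 + 5))² = 2126/231 - (-6 + 6/10)² = 2126/231 - (-6 + 6*(⅒))² = 2126/231 - (-6 + ⅗)² = 2126/231 - (-27/5)² = 2126/231 - 1*729/25 = 2126/231 - 729/25 = -115249/5775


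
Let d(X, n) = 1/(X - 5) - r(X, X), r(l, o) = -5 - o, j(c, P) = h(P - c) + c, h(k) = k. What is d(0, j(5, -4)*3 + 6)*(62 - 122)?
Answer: -288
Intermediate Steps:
j(c, P) = P (j(c, P) = (P - c) + c = P)
d(X, n) = 5 + X + 1/(-5 + X) (d(X, n) = 1/(X - 5) - (-5 - X) = 1/(-5 + X) + (5 + X) = 5 + X + 1/(-5 + X))
d(0, j(5, -4)*3 + 6)*(62 - 122) = ((-24 + 0²)/(-5 + 0))*(62 - 122) = ((-24 + 0)/(-5))*(-60) = -⅕*(-24)*(-60) = (24/5)*(-60) = -288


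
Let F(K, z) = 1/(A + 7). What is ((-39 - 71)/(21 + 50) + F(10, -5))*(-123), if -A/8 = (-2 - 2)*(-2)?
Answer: 259981/1349 ≈ 192.72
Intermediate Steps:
A = -64 (A = -8*(-2 - 2)*(-2) = -(-32)*(-2) = -8*8 = -64)
F(K, z) = -1/57 (F(K, z) = 1/(-64 + 7) = 1/(-57) = -1/57)
((-39 - 71)/(21 + 50) + F(10, -5))*(-123) = ((-39 - 71)/(21 + 50) - 1/57)*(-123) = (-110/71 - 1/57)*(-123) = -6341/4047*(-123) = 259981/1349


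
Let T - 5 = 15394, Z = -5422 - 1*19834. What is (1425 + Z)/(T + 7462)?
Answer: -23831/22861 ≈ -1.0424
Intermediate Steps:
Z = -25256 (Z = -5422 - 19834 = -25256)
T = 15399 (T = 5 + 15394 = 15399)
(1425 + Z)/(T + 7462) = (1425 - 25256)/(15399 + 7462) = -23831/22861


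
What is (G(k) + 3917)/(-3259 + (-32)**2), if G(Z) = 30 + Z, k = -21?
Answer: -3926/2235 ≈ -1.7566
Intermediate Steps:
(G(k) + 3917)/(-3259 + (-32)**2) = ((30 - 21) + 3917)/(-3259 + (-32)**2) = (9 + 3917)/(-3259 + 1024) = 3926/(-2235) = 3926*(-1/2235) = -3926/2235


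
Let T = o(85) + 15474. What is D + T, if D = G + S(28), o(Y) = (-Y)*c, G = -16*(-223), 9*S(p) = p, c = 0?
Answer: 171406/9 ≈ 19045.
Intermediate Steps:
S(p) = p/9
G = 3568
o(Y) = 0 (o(Y) = -Y*0 = 0)
T = 15474 (T = 0 + 15474 = 15474)
D = 32140/9 (D = 3568 + (1/9)*28 = 3568 + 28/9 = 32140/9 ≈ 3571.1)
D + T = 32140/9 + 15474 = 171406/9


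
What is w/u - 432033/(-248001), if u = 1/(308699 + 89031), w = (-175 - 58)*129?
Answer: -988248488472859/82667 ≈ -1.1955e+10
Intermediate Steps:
w = -30057 (w = -233*129 = -30057)
u = 1/397730 ≈ 2.5143e-6
w/u - 432033/(-248001) = -30057/1/397730 - 432033/(-248001) = -30057*397730 - 432033*(-1/248001) = -11954570610 + 144011/82667 = -988248488472859/82667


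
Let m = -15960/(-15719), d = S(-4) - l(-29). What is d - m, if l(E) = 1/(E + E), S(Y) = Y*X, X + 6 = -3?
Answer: 31911311/911702 ≈ 35.002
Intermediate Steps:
X = -9 (X = -6 - 3 = -9)
S(Y) = -9*Y (S(Y) = Y*(-9) = -9*Y)
l(E) = 1/(2*E)
d = 2089/58 (d = -9*(-4) - 1/(2*(-29)) = 36 - (-1)/(2*29) = 36 - 1*(-1/58) = 36 + 1/58 = 2089/58 ≈ 36.017)
m = 15960/15719 (m = -15960*(-1/15719) = 15960/15719 ≈ 1.0153)
d - m = 2089/58 - 1*15960/15719 = 2089/58 - 15960/15719 = 31911311/911702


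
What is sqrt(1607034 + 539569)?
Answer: sqrt(2146603) ≈ 1465.1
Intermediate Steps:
sqrt(1607034 + 539569) = sqrt(2146603)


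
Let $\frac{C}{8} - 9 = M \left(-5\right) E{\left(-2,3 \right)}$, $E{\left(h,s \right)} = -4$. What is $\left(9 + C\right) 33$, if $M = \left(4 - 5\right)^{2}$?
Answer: $7953$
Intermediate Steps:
$M = 1$ ($M = \left(-1\right)^{2} = 1$)
$C = 232$ ($C = 72 + 8 \cdot 1 \left(-5\right) \left(-4\right) = 72 + 8 \left(\left(-5\right) \left(-4\right)\right) = 72 + 8 \cdot 20 = 72 + 160 = 232$)
$\left(9 + C\right) 33 = \left(9 + 232\right) 33 = 241 \cdot 33 = 7953$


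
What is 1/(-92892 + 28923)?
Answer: -1/63969 ≈ -1.5633e-5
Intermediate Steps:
1/(-92892 + 28923) = 1/(-63969) = -1/63969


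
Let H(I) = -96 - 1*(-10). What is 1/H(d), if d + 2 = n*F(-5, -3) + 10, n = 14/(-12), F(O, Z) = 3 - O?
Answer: -1/86 ≈ -0.011628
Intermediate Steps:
n = -7/6 (n = 14*(-1/12) = -7/6 ≈ -1.1667)
d = -4/3 (d = -2 + (-7*(3 - 1*(-5))/6 + 10) = -2 + (-7*(3 + 5)/6 + 10) = -2 + (-7/6*8 + 10) = -2 + (-28/3 + 10) = -2 + 2/3 = -4/3 ≈ -1.3333)
H(I) = -86 (H(I) = -96 + 10 = -86)
1/H(d) = 1/(-86) = -1/86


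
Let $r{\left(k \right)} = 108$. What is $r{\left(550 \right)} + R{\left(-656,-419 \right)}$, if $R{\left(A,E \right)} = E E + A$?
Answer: $175013$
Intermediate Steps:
$R{\left(A,E \right)} = A + E^{2}$ ($R{\left(A,E \right)} = E^{2} + A = A + E^{2}$)
$r{\left(550 \right)} + R{\left(-656,-419 \right)} = 108 - \left(656 - \left(-419\right)^{2}\right) = 108 + \left(-656 + 175561\right) = 108 + 174905 = 175013$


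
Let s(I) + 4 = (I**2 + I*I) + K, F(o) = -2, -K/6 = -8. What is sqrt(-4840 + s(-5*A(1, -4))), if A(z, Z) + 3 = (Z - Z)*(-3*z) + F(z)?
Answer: 3*I*sqrt(394) ≈ 59.548*I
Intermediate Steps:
K = 48 (K = -6*(-8) = 48)
A(z, Z) = -5 (A(z, Z) = -3 + ((Z - Z)*(-3*z) - 2) = -3 + (0*(-3*z) - 2) = -3 + (0 - 2) = -3 - 2 = -5)
s(I) = 44 + 2*I**2 (s(I) = -4 + ((I**2 + I*I) + 48) = -4 + ((I**2 + I**2) + 48) = -4 + (2*I**2 + 48) = -4 + (48 + 2*I**2) = 44 + 2*I**2)
sqrt(-4840 + s(-5*A(1, -4))) = sqrt(-4840 + (44 + 2*(-5*(-5))**2)) = sqrt(-4840 + (44 + 2*25**2)) = sqrt(-4840 + (44 + 2*625)) = sqrt(-4840 + (44 + 1250)) = sqrt(-4840 + 1294) = sqrt(-3546) = 3*I*sqrt(394)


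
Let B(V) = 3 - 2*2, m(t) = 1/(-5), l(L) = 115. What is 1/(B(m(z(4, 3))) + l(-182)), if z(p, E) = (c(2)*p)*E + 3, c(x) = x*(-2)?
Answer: 1/114 ≈ 0.0087719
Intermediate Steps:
c(x) = -2*x
z(p, E) = 3 - 4*E*p (z(p, E) = ((-2*2)*p)*E + 3 = (-4*p)*E + 3 = -4*E*p + 3 = 3 - 4*E*p)
m(t) = -1/5
B(V) = -1 (B(V) = 3 - 4 = -1)
1/(B(m(z(4, 3))) + l(-182)) = 1/(-1 + 115) = 1/114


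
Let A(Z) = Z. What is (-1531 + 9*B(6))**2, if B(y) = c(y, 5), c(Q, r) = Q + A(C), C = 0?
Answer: 2181529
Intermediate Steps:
c(Q, r) = Q (c(Q, r) = Q + 0 = Q)
B(y) = y
(-1531 + 9*B(6))**2 = (-1531 + 9*6)**2 = (-1531 + 54)**2 = (-1477)**2 = 2181529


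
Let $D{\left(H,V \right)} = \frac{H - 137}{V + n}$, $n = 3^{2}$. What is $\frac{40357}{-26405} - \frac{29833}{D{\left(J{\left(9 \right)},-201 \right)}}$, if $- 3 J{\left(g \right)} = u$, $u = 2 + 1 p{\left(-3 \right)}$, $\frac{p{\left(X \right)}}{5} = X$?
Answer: $- \frac{226877256163}{5254595} \approx -43177.0$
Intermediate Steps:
$p{\left(X \right)} = 5 X$
$n = 9$
$u = -13$ ($u = 2 + 1 \cdot 5 \left(-3\right) = 2 + 1 \left(-15\right) = 2 - 15 = -13$)
$J{\left(g \right)} = \frac{13}{3}$ ($J{\left(g \right)} = \left(- \frac{1}{3}\right) \left(-13\right) = \frac{13}{3}$)
$D{\left(H,V \right)} = \frac{-137 + H}{9 + V}$ ($D{\left(H,V \right)} = \frac{H - 137}{V + 9} = \frac{-137 + H}{9 + V}$)
$\frac{40357}{-26405} - \frac{29833}{D{\left(J{\left(9 \right)},-201 \right)}} = \frac{40357}{-26405} - \frac{29833}{\frac{1}{9 - 201} \left(-137 + \frac{13}{3}\right)} = 40357 \left(- \frac{1}{26405}\right) - \frac{29833}{\frac{1}{-192} \left(- \frac{398}{3}\right)} = - \frac{40357}{26405} - \frac{29833}{\left(- \frac{1}{192}\right) \left(- \frac{398}{3}\right)} = - \frac{40357}{26405} - \frac{29833}{\frac{199}{288}} = - \frac{40357}{26405} - \frac{8591904}{199} = - \frac{226877256163}{5254595}$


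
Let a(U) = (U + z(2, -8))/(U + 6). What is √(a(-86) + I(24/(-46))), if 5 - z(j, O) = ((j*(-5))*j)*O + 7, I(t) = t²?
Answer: √178390/230 ≈ 1.8364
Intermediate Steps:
z(j, O) = -2 + 5*O*j² (z(j, O) = 5 - (((j*(-5))*j)*O + 7) = 5 - (((-5*j)*j)*O + 7) = 5 - ((-5*j²)*O + 7) = 5 - (-5*O*j² + 7) = 5 - (7 - 5*O*j²) = 5 + (-7 + 5*O*j²) = -2 + 5*O*j²)
a(U) = (-162 + U)/(6 + U) (a(U) = (U + (-2 + 5*(-8)*2²))/(U + 6) = (U + (-2 + 5*(-8)*4))/(6 + U) = (U + (-2 - 160))/(6 + U) = (U - 162)/(6 + U) = (-162 + U)/(6 + U))
√(a(-86) + I(24/(-46))) = √((-162 - 86)/(6 - 86) + (24/(-46))²) = √(-248/(-80) + (24*(-1/46))²) = √(-1/80*(-248) + (-12/23)²) = √(31/10 + 144/529) = √(17839/5290) = √178390/230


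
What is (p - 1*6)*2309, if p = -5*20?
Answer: -244754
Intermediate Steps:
p = -100
(p - 1*6)*2309 = (-100 - 1*6)*2309 = (-100 - 6)*2309 = -106*2309 = -244754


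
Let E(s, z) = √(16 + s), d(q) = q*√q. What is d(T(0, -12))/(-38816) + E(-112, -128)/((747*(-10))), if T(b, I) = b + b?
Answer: -2*I*√6/3735 ≈ -0.0013116*I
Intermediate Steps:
T(b, I) = 2*b
d(q) = q^(3/2)
d(T(0, -12))/(-38816) + E(-112, -128)/((747*(-10))) = (2*0)^(3/2)/(-38816) + √(16 - 112)/((747*(-10))) = 0^(3/2)*(-1/38816) + √(-96)/(-7470) = 0*(-1/38816) + (4*I*√6)*(-1/7470) = 0 - 2*I*√6/3735 = -2*I*√6/3735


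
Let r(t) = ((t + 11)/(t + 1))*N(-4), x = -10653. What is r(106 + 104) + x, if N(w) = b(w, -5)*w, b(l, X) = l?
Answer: -2244247/211 ≈ -10636.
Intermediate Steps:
N(w) = w² (N(w) = w*w = w²)
r(t) = 16*(11 + t)/(1 + t) (r(t) = ((t + 11)/(t + 1))*(-4)² = ((11 + t)/(1 + t))*16 = 16*(11 + t)/(1 + t))
r(106 + 104) + x = 16*(11 + (106 + 104))/(1 + (106 + 104)) - 10653 = 16*(11 + 210)/(1 + 210) - 10653 = 16*221/211 - 10653 = 16*(1/211)*221 - 10653 = 3536/211 - 10653 = -2244247/211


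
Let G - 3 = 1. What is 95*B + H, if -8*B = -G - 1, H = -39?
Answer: 163/8 ≈ 20.375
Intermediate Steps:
G = 4 (G = 3 + 1 = 4)
B = 5/8 (B = -(-1*4 - 1)/8 = -(-4 - 1)/8 = -⅛*(-5) = 5/8 ≈ 0.62500)
95*B + H = 95*(5/8) - 39 = 475/8 - 39 = 163/8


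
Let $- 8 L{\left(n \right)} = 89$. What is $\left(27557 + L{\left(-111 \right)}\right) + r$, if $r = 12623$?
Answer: $\frac{321351}{8} \approx 40169.0$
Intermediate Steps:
$L{\left(n \right)} = - \frac{89}{8}$ ($L{\left(n \right)} = \left(- \frac{1}{8}\right) 89 = - \frac{89}{8}$)
$\left(27557 + L{\left(-111 \right)}\right) + r = \left(27557 - \frac{89}{8}\right) + 12623 = \frac{220367}{8} + 12623 = \frac{321351}{8}$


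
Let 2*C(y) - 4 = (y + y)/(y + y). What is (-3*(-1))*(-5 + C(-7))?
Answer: -15/2 ≈ -7.5000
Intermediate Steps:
C(y) = 5/2 (C(y) = 2 + ((y + y)/(y + y))/2 = 2 + ((2*y)/((2*y)))/2 = 2 + ((2*y)*(1/(2*y)))/2 = 2 + (½)*1 = 2 + ½ = 5/2)
(-3*(-1))*(-5 + C(-7)) = (-3*(-1))*(-5 + 5/2) = 3*(-5/2) = -15/2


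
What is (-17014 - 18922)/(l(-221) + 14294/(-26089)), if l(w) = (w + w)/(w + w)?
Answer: -133933472/1685 ≈ -79486.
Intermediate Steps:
l(w) = 1 (l(w) = (2*w)/((2*w)) = (2*w)*(1/(2*w)) = 1)
(-17014 - 18922)/(l(-221) + 14294/(-26089)) = (-17014 - 18922)/(1 + 14294/(-26089)) = -35936/(1 + 14294*(-1/26089)) = -35936/(1 - 2042/3727) = -35936/1685/3727 = -35936*3727/1685 = -133933472/1685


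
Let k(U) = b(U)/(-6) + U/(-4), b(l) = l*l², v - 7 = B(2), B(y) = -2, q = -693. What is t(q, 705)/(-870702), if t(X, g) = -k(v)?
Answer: -265/10448424 ≈ -2.5363e-5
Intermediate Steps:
v = 5 (v = 7 - 2 = 5)
b(l) = l³
k(U) = -U/4 - U³/6 (k(U) = U³/(-6) + U/(-4) = U³*(-⅙) + U*(-¼) = -U³/6 - U/4 = -U/4 - U³/6)
t(X, g) = 265/12 (t(X, g) = -(-¼*5 - ⅙*5³) = -(-5/4 - ⅙*125) = -(-5/4 - 125/6) = -1*(-265/12) = 265/12)
t(q, 705)/(-870702) = (265/12)/(-870702) = (265/12)*(-1/870702) = -265/10448424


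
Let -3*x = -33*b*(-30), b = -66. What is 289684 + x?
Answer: 311464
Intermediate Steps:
x = 21780 (x = -(-33*(-66))*(-30)/3 = -726*(-30) = -1/3*(-65340) = 21780)
289684 + x = 289684 + 21780 = 311464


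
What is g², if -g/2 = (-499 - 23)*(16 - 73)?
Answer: 3541202064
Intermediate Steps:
g = -59508 (g = -2*(-499 - 23)*(16 - 73) = -(-1044)*(-57) = -2*29754 = -59508)
g² = (-59508)² = 3541202064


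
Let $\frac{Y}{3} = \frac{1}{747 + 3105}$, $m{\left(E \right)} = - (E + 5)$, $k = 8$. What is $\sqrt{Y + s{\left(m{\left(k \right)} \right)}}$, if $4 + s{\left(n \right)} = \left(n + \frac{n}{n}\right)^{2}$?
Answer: $\frac{\sqrt{57703281}}{642} \approx 11.832$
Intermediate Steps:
$m{\left(E \right)} = -5 - E$ ($m{\left(E \right)} = - (5 + E) = -5 - E$)
$Y = \frac{1}{1284}$ ($Y = \frac{3}{747 + 3105} = \frac{3}{3852} = 3 \cdot \frac{1}{3852} = \frac{1}{1284} \approx 0.00077882$)
$s{\left(n \right)} = -4 + \left(1 + n\right)^{2}$ ($s{\left(n \right)} = -4 + \left(n + \frac{n}{n}\right)^{2} = -4 + \left(n + 1\right)^{2} = -4 + \left(1 + n\right)^{2}$)
$\sqrt{Y + s{\left(m{\left(k \right)} \right)}} = \sqrt{\frac{1}{1284} - \left(4 - \left(1 - 13\right)^{2}\right)} = \sqrt{\frac{1}{1284} - \left(4 - \left(-12\right)^{2}\right)} = \sqrt{\frac{1}{1284} + \left(-4 + 144\right)} = \sqrt{\frac{1}{1284} + 140} = \sqrt{\frac{179761}{1284}} = \frac{\sqrt{57703281}}{642}$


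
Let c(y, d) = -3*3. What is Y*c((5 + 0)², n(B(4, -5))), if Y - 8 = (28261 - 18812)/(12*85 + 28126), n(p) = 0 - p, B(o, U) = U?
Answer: -2183553/29146 ≈ -74.918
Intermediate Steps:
n(p) = -p
c(y, d) = -9
Y = 242617/29146 (Y = 8 + (28261 - 18812)/(12*85 + 28126) = 8 + 9449/(1020 + 28126) = 8 + 9449/29146 = 242617/29146 ≈ 8.3242)
Y*c((5 + 0)², n(B(4, -5))) = (242617/29146)*(-9) = -2183553/29146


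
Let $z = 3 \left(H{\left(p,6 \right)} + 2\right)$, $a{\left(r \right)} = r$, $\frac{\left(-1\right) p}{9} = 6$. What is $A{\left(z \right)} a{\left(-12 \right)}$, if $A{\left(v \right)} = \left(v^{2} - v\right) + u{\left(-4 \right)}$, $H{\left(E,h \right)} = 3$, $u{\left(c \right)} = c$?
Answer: $-2472$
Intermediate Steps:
$p = -54$ ($p = \left(-9\right) 6 = -54$)
$z = 15$ ($z = 3 \left(3 + 2\right) = 3 \cdot 5 = 15$)
$A{\left(v \right)} = -4 + v^{2} - v$ ($A{\left(v \right)} = \left(v^{2} - v\right) - 4 = -4 + v^{2} - v$)
$A{\left(z \right)} a{\left(-12 \right)} = \left(-4 + 15^{2} - 15\right) \left(-12\right) = \left(-4 + 225 - 15\right) \left(-12\right) = 206 \left(-12\right) = -2472$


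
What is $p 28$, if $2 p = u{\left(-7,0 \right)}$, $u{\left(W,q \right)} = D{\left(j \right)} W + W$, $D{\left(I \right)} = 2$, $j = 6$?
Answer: $-294$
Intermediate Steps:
$u{\left(W,q \right)} = 3 W$ ($u{\left(W,q \right)} = 2 W + W = 3 W$)
$p = - \frac{21}{2}$ ($p = \frac{3 \left(-7\right)}{2} = \frac{1}{2} \left(-21\right) = - \frac{21}{2} \approx -10.5$)
$p 28 = \left(- \frac{21}{2}\right) 28 = -294$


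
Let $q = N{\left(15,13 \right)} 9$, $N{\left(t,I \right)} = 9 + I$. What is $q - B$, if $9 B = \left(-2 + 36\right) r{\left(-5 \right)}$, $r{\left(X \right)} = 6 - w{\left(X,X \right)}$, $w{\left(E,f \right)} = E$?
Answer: $\frac{1408}{9} \approx 156.44$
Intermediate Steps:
$q = 198$ ($q = \left(9 + 13\right) 9 = 22 \cdot 9 = 198$)
$r{\left(X \right)} = 6 - X$
$B = \frac{374}{9}$ ($B = \frac{\left(-2 + 36\right) \left(6 - -5\right)}{9} = \frac{34 \left(6 + 5\right)}{9} = \frac{34 \cdot 11}{9} = \frac{1}{9} \cdot 374 = \frac{374}{9} \approx 41.556$)
$q - B = 198 - \frac{374}{9} = \frac{1408}{9}$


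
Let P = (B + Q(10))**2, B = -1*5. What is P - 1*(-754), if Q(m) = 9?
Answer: 770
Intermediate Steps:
B = -5
P = 16 (P = (-5 + 9)**2 = 4**2 = 16)
P - 1*(-754) = 16 - 1*(-754) = 16 + 754 = 770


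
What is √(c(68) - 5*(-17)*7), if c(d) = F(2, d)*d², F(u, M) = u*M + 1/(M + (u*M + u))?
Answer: √6678168667/103 ≈ 793.40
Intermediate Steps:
F(u, M) = 1/(M + u + M*u) + M*u (F(u, M) = M*u + 1/(M + (M*u + u)) = M*u + 1/(M + (u + M*u)) = M*u + 1/(M + u + M*u) = 1/(M + u + M*u) + M*u)
c(d) = d²*(1 + 4*d + 6*d²)/(2 + 3*d) (c(d) = ((1 + d*2² + 2*d² + d²*2²)/(d + 2 + d*2))*d² = ((1 + d*4 + 2*d² + d²*4)/(d + 2 + 2*d))*d² = ((1 + 4*d + 2*d² + 4*d²)/(2 + 3*d))*d² = ((1 + 4*d + 6*d²)/(2 + 3*d))*d² = d²*(1 + 4*d + 6*d²)/(2 + 3*d))
√(c(68) - 5*(-17)*7) = √(68²*(1 + 4*68 + 6*68²)/(2 + 3*68) - 5*(-17)*7) = √(4624*(1 + 272 + 6*4624)/(2 + 204) + 85*7) = √(4624*(1 + 272 + 27744)/206 + 595) = √(4624*(1/206)*28017 + 595) = √(64775304/103 + 595) = √(64836589/103) = √6678168667/103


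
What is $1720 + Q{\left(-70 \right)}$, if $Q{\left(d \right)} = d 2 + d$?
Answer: $1510$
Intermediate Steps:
$Q{\left(d \right)} = 3 d$ ($Q{\left(d \right)} = 2 d + d = 3 d$)
$1720 + Q{\left(-70 \right)} = 1720 + 3 \left(-70\right) = 1720 - 210 = 1510$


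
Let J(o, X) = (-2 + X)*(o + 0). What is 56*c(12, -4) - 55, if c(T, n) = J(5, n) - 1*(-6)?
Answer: -1399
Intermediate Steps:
J(o, X) = o*(-2 + X) (J(o, X) = (-2 + X)*o = o*(-2 + X))
c(T, n) = -4 + 5*n (c(T, n) = 5*(-2 + n) - 1*(-6) = (-10 + 5*n) + 6 = -4 + 5*n)
56*c(12, -4) - 55 = 56*(-4 + 5*(-4)) - 55 = 56*(-4 - 20) - 55 = 56*(-24) - 55 = -1344 - 55 = -1399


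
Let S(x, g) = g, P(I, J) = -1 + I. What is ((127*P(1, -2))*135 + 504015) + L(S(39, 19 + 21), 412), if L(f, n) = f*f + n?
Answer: 506027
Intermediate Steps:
L(f, n) = n + f**2 (L(f, n) = f**2 + n = n + f**2)
((127*P(1, -2))*135 + 504015) + L(S(39, 19 + 21), 412) = ((127*(-1 + 1))*135 + 504015) + (412 + (19 + 21)**2) = ((127*0)*135 + 504015) + (412 + 40**2) = (0*135 + 504015) + (412 + 1600) = (0 + 504015) + 2012 = 504015 + 2012 = 506027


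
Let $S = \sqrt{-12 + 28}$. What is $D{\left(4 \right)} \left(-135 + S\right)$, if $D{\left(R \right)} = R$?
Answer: $-524$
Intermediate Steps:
$S = 4$ ($S = \sqrt{16} = 4$)
$D{\left(4 \right)} \left(-135 + S\right) = 4 \left(-135 + 4\right) = 4 \left(-131\right) = -524$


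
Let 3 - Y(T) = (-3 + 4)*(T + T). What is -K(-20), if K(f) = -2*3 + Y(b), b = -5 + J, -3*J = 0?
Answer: -7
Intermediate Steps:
J = 0 (J = -⅓*0 = 0)
b = -5 (b = -5 + 0 = -5)
Y(T) = 3 - 2*T (Y(T) = 3 - (-3 + 4)*(T + T) = 3 - 2*T)
K(f) = 7 (K(f) = -2*3 + (3 - 2*(-5)) = -6 + (3 + 10) = -6 + 13 = 7)
-K(-20) = -1*7 = -7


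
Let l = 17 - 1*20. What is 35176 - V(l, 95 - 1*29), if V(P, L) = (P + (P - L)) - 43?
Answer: 35291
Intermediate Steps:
l = -3 (l = 17 - 20 = -3)
V(P, L) = -43 - L + 2*P (V(P, L) = (-L + 2*P) - 43 = -43 - L + 2*P)
35176 - V(l, 95 - 1*29) = 35176 - (-43 - (95 - 1*29) + 2*(-3)) = 35176 - (-43 - (95 - 29) - 6) = 35176 - (-43 - 1*66 - 6) = 35176 - (-43 - 66 - 6) = 35176 - 1*(-115) = 35176 + 115 = 35291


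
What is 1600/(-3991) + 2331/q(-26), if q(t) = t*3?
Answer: -241739/7982 ≈ -30.286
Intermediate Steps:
q(t) = 3*t
1600/(-3991) + 2331/q(-26) = 1600/(-3991) + 2331/((3*(-26))) = 1600*(-1/3991) + 2331/(-78) = -1600/3991 + 2331*(-1/78) = -1600/3991 - 777/26 = -241739/7982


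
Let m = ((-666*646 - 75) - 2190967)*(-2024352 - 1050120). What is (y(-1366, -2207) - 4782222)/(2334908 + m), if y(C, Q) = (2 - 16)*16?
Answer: -2391223/4029524075062 ≈ -5.9343e-7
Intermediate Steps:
y(C, Q) = -224 (y(C, Q) = -14*16 = -224)
m = 8059045815216 (m = ((-430236 - 75) - 2190967)*(-3074472) = (-430311 - 2190967)*(-3074472) = -2621278*(-3074472) = 8059045815216)
(y(-1366, -2207) - 4782222)/(2334908 + m) = (-224 - 4782222)/(2334908 + 8059045815216) = -4782446/8059048150124 = -4782446*1/8059048150124 = -2391223/4029524075062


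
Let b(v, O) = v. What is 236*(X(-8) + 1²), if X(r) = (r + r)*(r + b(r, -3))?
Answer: 60652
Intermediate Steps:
X(r) = 4*r² (X(r) = (r + r)*(r + r) = (2*r)*(2*r) = 4*r²)
236*(X(-8) + 1²) = 236*(4*(-8)² + 1²) = 236*(4*64 + 1) = 236*(256 + 1) = 236*257 = 60652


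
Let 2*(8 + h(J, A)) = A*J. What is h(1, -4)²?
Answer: 100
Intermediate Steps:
h(J, A) = -8 + A*J/2 (h(J, A) = -8 + (A*J)/2 = -8 + A*J/2)
h(1, -4)² = (-8 + (½)*(-4)*1)² = (-8 - 2)² = (-10)² = 100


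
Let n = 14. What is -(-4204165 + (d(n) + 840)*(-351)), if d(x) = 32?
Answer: 4510237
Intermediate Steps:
-(-4204165 + (d(n) + 840)*(-351)) = -(-4204165 + (32 + 840)*(-351)) = -(-4204165 + 872*(-351)) = -(-4204165 - 306072) = -1*(-4510237) = 4510237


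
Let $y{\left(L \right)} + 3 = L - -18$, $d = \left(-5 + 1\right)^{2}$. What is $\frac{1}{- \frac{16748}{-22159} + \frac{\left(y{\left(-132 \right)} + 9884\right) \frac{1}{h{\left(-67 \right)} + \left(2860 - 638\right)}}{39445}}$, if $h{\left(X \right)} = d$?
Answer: $\frac{1956150207690}{1478694863633} \approx 1.3229$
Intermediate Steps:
$d = 16$ ($d = \left(-4\right)^{2} = 16$)
$h{\left(X \right)} = 16$
$y{\left(L \right)} = 15 + L$ ($y{\left(L \right)} = -3 + \left(L - -18\right) = -3 + \left(L + 18\right) = -3 + \left(18 + L\right) = 15 + L$)
$\frac{1}{- \frac{16748}{-22159} + \frac{\left(y{\left(-132 \right)} + 9884\right) \frac{1}{h{\left(-67 \right)} + \left(2860 - 638\right)}}{39445}} = \frac{1}{- \frac{16748}{-22159} + \frac{\left(\left(15 - 132\right) + 9884\right) \frac{1}{16 + \left(2860 - 638\right)}}{39445}} = \frac{1}{\left(-16748\right) \left(- \frac{1}{22159}\right) + \frac{-117 + 9884}{16 + \left(2860 - 638\right)} \frac{1}{39445}} = \frac{1}{\frac{16748}{22159} + \frac{9767}{16 + 2222} \cdot \frac{1}{39445}} = \frac{1}{\frac{16748}{22159} + \frac{9767}{2238} \cdot \frac{1}{39445}} = \frac{1}{\frac{16748}{22159} + \frac{9767}{88277910}} = \frac{1}{\frac{1478694863633}{1956150207690}} = \frac{1956150207690}{1478694863633}$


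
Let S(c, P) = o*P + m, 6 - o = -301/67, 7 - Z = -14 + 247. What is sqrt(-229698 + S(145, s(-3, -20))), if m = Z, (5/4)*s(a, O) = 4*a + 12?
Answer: 2*I*sqrt(57481) ≈ 479.5*I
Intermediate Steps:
Z = -226 (Z = 7 - (-14 + 247) = 7 - 1*233 = 7 - 233 = -226)
o = 703/67 (o = 6 - (-301)/67 = 6 - 1*(-301/67) = 6 + 301/67 = 703/67 ≈ 10.493)
s(a, O) = 48/5 + 16*a/5 (s(a, O) = 4*(4*a + 12)/5 = 4*(12 + 4*a)/5 = 48/5 + 16*a/5)
m = -226
S(c, P) = -226 + 703*P/67 (S(c, P) = 703*P/67 - 226 = -226 + 703*P/67)
sqrt(-229698 + S(145, s(-3, -20))) = sqrt(-229698 + (-226 + 703*(48/5 + (16/5)*(-3))/67)) = sqrt(-229698 + (-226 + 703*(48/5 - 48/5)/67)) = sqrt(-229698 + (-226 + (703/67)*0)) = sqrt(-229698 + (-226 + 0)) = sqrt(-229698 - 226) = sqrt(-229924) = 2*I*sqrt(57481)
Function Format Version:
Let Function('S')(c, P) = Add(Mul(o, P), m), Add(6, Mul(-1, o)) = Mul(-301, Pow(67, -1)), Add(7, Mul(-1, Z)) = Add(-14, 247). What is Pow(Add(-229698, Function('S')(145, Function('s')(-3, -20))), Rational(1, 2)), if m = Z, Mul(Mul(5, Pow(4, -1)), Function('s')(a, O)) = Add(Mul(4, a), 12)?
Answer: Mul(2, I, Pow(57481, Rational(1, 2))) ≈ Mul(479.50, I)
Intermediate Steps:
Z = -226 (Z = Add(7, Mul(-1, Add(-14, 247))) = Add(7, Mul(-1, 233)) = Add(7, -233) = -226)
o = Rational(703, 67) (o = Add(6, Mul(-1, Mul(-301, Pow(67, -1)))) = Add(6, Mul(-1, Mul(-301, Rational(1, 67)))) = Add(6, Mul(-1, Rational(-301, 67))) = Add(6, Rational(301, 67)) = Rational(703, 67) ≈ 10.493)
Function('s')(a, O) = Add(Rational(48, 5), Mul(Rational(16, 5), a)) (Function('s')(a, O) = Mul(Rational(4, 5), Add(Mul(4, a), 12)) = Mul(Rational(4, 5), Add(12, Mul(4, a))) = Add(Rational(48, 5), Mul(Rational(16, 5), a)))
m = -226
Function('S')(c, P) = Add(-226, Mul(Rational(703, 67), P)) (Function('S')(c, P) = Add(Mul(Rational(703, 67), P), -226) = Add(-226, Mul(Rational(703, 67), P)))
Pow(Add(-229698, Function('S')(145, Function('s')(-3, -20))), Rational(1, 2)) = Pow(Add(-229698, Add(-226, Mul(Rational(703, 67), Add(Rational(48, 5), Mul(Rational(16, 5), -3))))), Rational(1, 2)) = Pow(Add(-229698, Add(-226, Mul(Rational(703, 67), Add(Rational(48, 5), Rational(-48, 5))))), Rational(1, 2)) = Pow(Add(-229698, Add(-226, Mul(Rational(703, 67), 0))), Rational(1, 2)) = Pow(Add(-229698, Add(-226, 0)), Rational(1, 2)) = Pow(Add(-229698, -226), Rational(1, 2)) = Pow(-229924, Rational(1, 2)) = Mul(2, I, Pow(57481, Rational(1, 2)))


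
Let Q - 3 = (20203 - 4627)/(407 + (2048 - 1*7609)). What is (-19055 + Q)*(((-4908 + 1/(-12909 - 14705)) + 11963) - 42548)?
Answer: 8021298079040796/11860213 ≈ 6.7632e+8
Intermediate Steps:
Q = -19/859 (Q = 3 + (20203 - 4627)/(407 + (2048 - 1*7609)) = 3 + 15576/(407 + (2048 - 7609)) = 3 + 15576/(407 - 5561) = 3 + 15576/(-5154) = 3 + 15576*(-1/5154) = 3 - 2596/859 = -19/859 ≈ -0.022119)
(-19055 + Q)*(((-4908 + 1/(-12909 - 14705)) + 11963) - 42548) = (-19055 - 19/859)*(((-4908 + 1/(-12909 - 14705)) + 11963) - 42548) = -16368264*(((-4908 + 1/(-27614)) + 11963) - 42548)/859 = -16368264*(((-4908 - 1/27614) + 11963) - 42548)/859 = -16368264*((-135529513/27614 + 11963) - 42548)/859 = -16368264*(194816769/27614 - 42548)/859 = -16368264/859*(-980103703/27614) = 8021298079040796/11860213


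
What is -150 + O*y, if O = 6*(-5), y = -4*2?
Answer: 90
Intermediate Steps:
y = -8
O = -30
-150 + O*y = -150 - 30*(-8) = -150 + 240 = 90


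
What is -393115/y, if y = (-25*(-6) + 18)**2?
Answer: -393115/28224 ≈ -13.928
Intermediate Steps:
y = 28224 (y = (150 + 18)**2 = 168**2 = 28224)
-393115/y = -393115/28224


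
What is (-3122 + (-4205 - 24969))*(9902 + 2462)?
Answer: -399307744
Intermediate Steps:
(-3122 + (-4205 - 24969))*(9902 + 2462) = (-3122 - 29174)*12364 = -32296*12364 = -399307744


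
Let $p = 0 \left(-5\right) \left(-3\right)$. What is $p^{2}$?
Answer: $0$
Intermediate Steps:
$p = 0$ ($p = 0 \left(-3\right) = 0$)
$p^{2} = 0^{2} = 0$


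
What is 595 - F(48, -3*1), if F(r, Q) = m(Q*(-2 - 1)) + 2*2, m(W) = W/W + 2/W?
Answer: 5308/9 ≈ 589.78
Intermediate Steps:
m(W) = 1 + 2/W
F(r, Q) = 4 - (2 - 3*Q)/(3*Q) (F(r, Q) = (2 + Q*(-2 - 1))/((Q*(-2 - 1))) + 2*2 = (2 + Q*(-3))/((Q*(-3))) + 4 = (2 - 3*Q)/((-3*Q)) + 4 = (-1/(3*Q))*(2 - 3*Q) + 4 = -(2 - 3*Q)/(3*Q) + 4 = 4 - (2 - 3*Q)/(3*Q))
595 - F(48, -3*1) = 595 - (5 - 2/(3*((-3*1)))) = 595 - (5 - ⅔/(-3)) = 595 - (5 - ⅔*(-⅓)) = 595 - (5 + 2/9) = 595 - 1*47/9 = 595 - 47/9 = 5308/9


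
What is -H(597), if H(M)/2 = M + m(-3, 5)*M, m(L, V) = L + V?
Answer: -3582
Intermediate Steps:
H(M) = 6*M (H(M) = 2*(M + (-3 + 5)*M) = 2*(M + 2*M) = 2*(3*M) = 6*M)
-H(597) = -6*597 = -1*3582 = -3582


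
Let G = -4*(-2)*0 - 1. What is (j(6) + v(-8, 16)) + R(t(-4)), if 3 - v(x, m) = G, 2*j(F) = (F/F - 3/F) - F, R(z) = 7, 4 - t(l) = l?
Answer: 33/4 ≈ 8.2500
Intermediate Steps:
t(l) = 4 - l
j(F) = ½ - 3/(2*F) - F/2 (j(F) = ((F/F - 3/F) - F)/2 = ((1 - 3/F) - F)/2 = (1 - F - 3/F)/2 = ½ - 3/(2*F) - F/2)
G = -1 (G = 8*0 - 1 = 0 - 1 = -1)
v(x, m) = 4 (v(x, m) = 3 - 1*(-1) = 3 + 1 = 4)
(j(6) + v(-8, 16)) + R(t(-4)) = ((½)*(-3 + 6 - 1*6²)/6 + 4) + 7 = ((½)*(⅙)*(-3 + 6 - 1*36) + 4) + 7 = ((½)*(⅙)*(-3 + 6 - 36) + 4) + 7 = ((½)*(⅙)*(-33) + 4) + 7 = (-11/4 + 4) + 7 = 5/4 + 7 = 33/4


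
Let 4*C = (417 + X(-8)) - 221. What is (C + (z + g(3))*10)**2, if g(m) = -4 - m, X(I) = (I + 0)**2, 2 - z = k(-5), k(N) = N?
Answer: 4225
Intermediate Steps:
z = 7 (z = 2 - 1*(-5) = 2 + 5 = 7)
X(I) = I**2
C = 65 (C = ((417 + (-8)**2) - 221)/4 = ((417 + 64) - 221)/4 = (481 - 221)/4 = (1/4)*260 = 65)
(C + (z + g(3))*10)**2 = (65 + (7 + (-4 - 1*3))*10)**2 = (65 + (7 + (-4 - 3))*10)**2 = (65 + (7 - 7)*10)**2 = (65 + 0*10)**2 = (65 + 0)**2 = 65**2 = 4225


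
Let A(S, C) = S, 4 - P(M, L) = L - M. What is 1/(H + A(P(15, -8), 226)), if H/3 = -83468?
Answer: -1/250377 ≈ -3.9940e-6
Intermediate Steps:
P(M, L) = 4 + M - L (P(M, L) = 4 - (L - M) = 4 + (M - L) = 4 + M - L)
H = -250404 (H = 3*(-83468) = -250404)
1/(H + A(P(15, -8), 226)) = 1/(-250404 + (4 + 15 - 1*(-8))) = 1/(-250404 + (4 + 15 + 8)) = 1/(-250404 + 27) = 1/(-250377) = -1/250377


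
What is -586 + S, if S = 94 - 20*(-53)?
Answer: 568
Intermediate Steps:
S = 1154 (S = 94 + 1060 = 1154)
-586 + S = -586 + 1154 = 568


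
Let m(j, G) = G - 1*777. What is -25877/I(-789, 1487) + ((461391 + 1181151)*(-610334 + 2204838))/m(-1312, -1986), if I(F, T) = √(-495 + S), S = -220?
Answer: -873013263056/921 + 25877*I*√715/715 ≈ -9.479e+8 + 967.75*I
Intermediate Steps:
m(j, G) = -777 + G (m(j, G) = G - 777 = -777 + G)
I(F, T) = I*√715 (I(F, T) = √(-495 - 220) = √(-715) = I*√715)
-25877/I(-789, 1487) + ((461391 + 1181151)*(-610334 + 2204838))/m(-1312, -1986) = -25877*(-I*√715/715) + ((461391 + 1181151)*(-610334 + 2204838))/(-777 - 1986) = -(-25877)*I*√715/715 + (1642542*1594504)/(-2763) = 25877*I*√715/715 + 2619039789168*(-1/2763) = 25877*I*√715/715 - 873013263056/921 = -873013263056/921 + 25877*I*√715/715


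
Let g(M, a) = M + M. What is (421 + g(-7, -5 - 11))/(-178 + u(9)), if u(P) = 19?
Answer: -407/159 ≈ -2.5597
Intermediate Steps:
g(M, a) = 2*M
(421 + g(-7, -5 - 11))/(-178 + u(9)) = (421 + 2*(-7))/(-178 + 19) = (421 - 14)/(-159) = 407*(-1/159) = -407/159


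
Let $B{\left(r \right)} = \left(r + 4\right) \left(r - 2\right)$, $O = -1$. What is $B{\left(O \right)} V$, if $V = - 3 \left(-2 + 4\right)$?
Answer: $54$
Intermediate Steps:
$B{\left(r \right)} = \left(-2 + r\right) \left(4 + r\right)$ ($B{\left(r \right)} = \left(4 + r\right) \left(-2 + r\right) = \left(-2 + r\right) \left(4 + r\right)$)
$V = -6$ ($V = \left(-3\right) 2 = -6$)
$B{\left(O \right)} V = \left(-8 + \left(-1\right)^{2} + 2 \left(-1\right)\right) \left(-6\right) = \left(-8 + 1 - 2\right) \left(-6\right) = \left(-9\right) \left(-6\right) = 54$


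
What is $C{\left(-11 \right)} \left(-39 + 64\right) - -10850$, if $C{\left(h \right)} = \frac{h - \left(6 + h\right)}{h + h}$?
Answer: $\frac{119425}{11} \approx 10857.0$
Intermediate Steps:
$C{\left(h \right)} = - \frac{3}{h}$ ($C{\left(h \right)} = - \frac{6}{2 h} = - 6 \frac{1}{2 h} = - \frac{3}{h}$)
$C{\left(-11 \right)} \left(-39 + 64\right) - -10850 = - \frac{3}{-11} \left(-39 + 64\right) - -10850 = \left(-3\right) \left(- \frac{1}{11}\right) 25 + 10850 = \frac{3}{11} \cdot 25 + 10850 = \frac{75}{11} + 10850 = \frac{119425}{11}$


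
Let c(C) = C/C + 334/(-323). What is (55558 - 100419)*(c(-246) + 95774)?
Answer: -1387774631251/323 ≈ -4.2965e+9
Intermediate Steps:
c(C) = -11/323 (c(C) = 1 + 334*(-1/323) = 1 - 334/323 = -11/323)
(55558 - 100419)*(c(-246) + 95774) = (55558 - 100419)*(-11/323 + 95774) = -44861*30934991/323 = -1387774631251/323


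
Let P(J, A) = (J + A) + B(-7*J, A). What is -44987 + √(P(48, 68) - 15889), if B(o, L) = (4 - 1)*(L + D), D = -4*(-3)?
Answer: -44987 + 7*I*√317 ≈ -44987.0 + 124.63*I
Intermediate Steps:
D = 12
B(o, L) = 36 + 3*L (B(o, L) = (4 - 1)*(L + 12) = 3*(12 + L) = 36 + 3*L)
P(J, A) = 36 + J + 4*A (P(J, A) = (J + A) + (36 + 3*A) = (A + J) + (36 + 3*A) = 36 + J + 4*A)
-44987 + √(P(48, 68) - 15889) = -44987 + √((36 + 48 + 4*68) - 15889) = -44987 + √((36 + 48 + 272) - 15889) = -44987 + √(356 - 15889) = -44987 + √(-15533) = -44987 + 7*I*√317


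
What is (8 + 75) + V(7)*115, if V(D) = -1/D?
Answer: 466/7 ≈ 66.571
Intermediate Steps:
(8 + 75) + V(7)*115 = (8 + 75) - 1/7*115 = 83 - 1*⅐*115 = 83 - ⅐*115 = 83 - 115/7 = 466/7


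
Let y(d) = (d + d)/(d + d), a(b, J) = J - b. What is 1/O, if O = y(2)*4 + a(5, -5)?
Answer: -⅙ ≈ -0.16667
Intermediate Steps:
y(d) = 1 (y(d) = (2*d)/((2*d)) = (2*d)*(1/(2*d)) = 1)
O = -6 (O = 1*4 + (-5 - 1*5) = 4 + (-5 - 5) = 4 - 10 = -6)
1/O = 1/(-6) = -⅙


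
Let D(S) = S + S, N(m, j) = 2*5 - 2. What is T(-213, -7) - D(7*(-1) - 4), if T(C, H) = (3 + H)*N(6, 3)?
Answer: -10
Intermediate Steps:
N(m, j) = 8 (N(m, j) = 10 - 2 = 8)
D(S) = 2*S
T(C, H) = 24 + 8*H (T(C, H) = (3 + H)*8 = 24 + 8*H)
T(-213, -7) - D(7*(-1) - 4) = (24 + 8*(-7)) - 2*(7*(-1) - 4) = (24 - 56) - 2*(-7 - 4) = -32 - 2*(-11) = -32 - 1*(-22) = -32 + 22 = -10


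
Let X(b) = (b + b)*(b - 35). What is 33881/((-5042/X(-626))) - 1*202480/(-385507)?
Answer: -5404608502075182/971863147 ≈ -5.5611e+6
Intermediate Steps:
X(b) = 2*b*(-35 + b) (X(b) = (2*b)*(-35 + b) = 2*b*(-35 + b))
33881/((-5042/X(-626))) - 1*202480/(-385507) = 33881/((-5042*(-1/(1252*(-35 - 626))))) - 1*202480/(-385507) = 33881/((-5042/(2*(-626)*(-661)))) - 202480*(-1/385507) = 33881/((-5042/827572)) + 202480/385507 = 33881/((-5042*1/827572)) + 202480/385507 = 33881/(-2521/413786) + 202480/385507 = 33881*(-413786/2521) + 202480/385507 = -14019483466/2521 + 202480/385507 = -5404608502075182/971863147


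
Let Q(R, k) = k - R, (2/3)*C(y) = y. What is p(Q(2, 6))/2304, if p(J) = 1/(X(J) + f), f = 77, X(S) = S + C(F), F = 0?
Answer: 1/186624 ≈ 5.3584e-6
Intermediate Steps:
C(y) = 3*y/2
X(S) = S (X(S) = S + (3/2)*0 = S + 0 = S)
p(J) = 1/(77 + J) (p(J) = 1/(J + 77) = 1/(77 + J))
p(Q(2, 6))/2304 = 1/((77 + (6 - 1*2))*2304) = (1/2304)/(77 + (6 - 2)) = (1/2304)/(77 + 4) = (1/2304)/81 = (1/81)*(1/2304) = 1/186624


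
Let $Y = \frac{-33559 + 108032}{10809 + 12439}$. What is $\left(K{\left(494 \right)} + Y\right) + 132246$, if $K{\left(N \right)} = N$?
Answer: $\frac{3086013993}{23248} \approx 1.3274 \cdot 10^{5}$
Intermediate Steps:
$Y = \frac{74473}{23248} \approx 3.2034$
$\left(K{\left(494 \right)} + Y\right) + 132246 = \left(494 + \frac{74473}{23248}\right) + 132246 = \frac{11558985}{23248} + 132246 = \frac{3086013993}{23248}$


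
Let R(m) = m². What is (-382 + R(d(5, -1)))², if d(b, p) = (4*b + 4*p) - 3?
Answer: 45369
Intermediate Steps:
d(b, p) = -3 + 4*b + 4*p
(-382 + R(d(5, -1)))² = (-382 + (-3 + 4*5 + 4*(-1))²)² = (-382 + (-3 + 20 - 4)²)² = (-382 + 13²)² = (-382 + 169)² = (-213)² = 45369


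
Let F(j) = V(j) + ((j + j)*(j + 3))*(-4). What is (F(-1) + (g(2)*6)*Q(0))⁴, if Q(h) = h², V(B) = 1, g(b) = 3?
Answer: 83521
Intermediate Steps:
F(j) = 1 - 8*j*(3 + j) (F(j) = 1 + ((j + j)*(j + 3))*(-4) = 1 + ((2*j)*(3 + j))*(-4) = 1 + (2*j*(3 + j))*(-4) = 1 - 8*j*(3 + j))
(F(-1) + (g(2)*6)*Q(0))⁴ = ((1 - 24*(-1) - 8*(-1)²) + (3*6)*0²)⁴ = ((1 + 24 - 8*1) + 18*0)⁴ = ((1 + 24 - 8) + 0)⁴ = (17 + 0)⁴ = 17⁴ = 83521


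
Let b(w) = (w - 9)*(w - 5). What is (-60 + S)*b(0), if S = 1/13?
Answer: -35055/13 ≈ -2696.5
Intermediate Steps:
S = 1/13 ≈ 0.076923
b(w) = (-9 + w)*(-5 + w)
(-60 + S)*b(0) = (-60 + 1/13)*(45 + 0² - 14*0) = -779*(45 + 0 + 0)/13 = -779/13*45 = -35055/13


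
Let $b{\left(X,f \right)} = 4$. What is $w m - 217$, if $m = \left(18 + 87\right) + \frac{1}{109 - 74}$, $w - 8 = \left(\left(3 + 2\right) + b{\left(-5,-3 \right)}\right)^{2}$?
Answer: $\frac{319569}{35} \approx 9130.5$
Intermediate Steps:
$w = 89$ ($w = 8 + \left(\left(3 + 2\right) + 4\right)^{2} = 8 + \left(5 + 4\right)^{2} = 8 + 9^{2} = 8 + 81 = 89$)
$m = \frac{3676}{35}$ ($m = 105 + \frac{1}{35} = \frac{3676}{35} \approx 105.03$)
$w m - 217 = 89 \cdot \frac{3676}{35} - 217 = \frac{327164}{35} - 217 = \frac{319569}{35}$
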